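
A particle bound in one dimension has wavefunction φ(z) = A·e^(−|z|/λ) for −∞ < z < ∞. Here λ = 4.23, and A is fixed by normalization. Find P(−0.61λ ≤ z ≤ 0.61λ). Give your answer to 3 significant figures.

P ≈ 0.705

|φ|² is the probability density, so P = ∫_{−0.61λ}^{0.61λ} |φ|² dz.
With A² fixed by ∫|φ|² = 1, i.e. A² = (λ)^(−1), substitute and integrate.
By symmetry take twice the z ≥ 0 contribution in numerator and denominator; the 2's cancel. In terms of u = z/λ (A² and the length scale cancel between numerator and denominator), P = [∫_{0}^{0.61} e^(-2·u) du] / [∫_{0}^{∞} e^(-2·u) du].
An antiderivative of e^(-2·u) is -e^(-2·u)/2; evaluating from 0 to 0.61 gives 1/2 - e^(-61/50)/2, while the full integral is 1/2.
The result is P = 0.7048.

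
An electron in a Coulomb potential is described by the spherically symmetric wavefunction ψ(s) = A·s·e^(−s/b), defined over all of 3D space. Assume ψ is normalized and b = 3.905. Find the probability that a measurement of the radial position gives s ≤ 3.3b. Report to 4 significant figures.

P ≈ 0.7873

With dV = 4πs²ds, the probability is ∫|ψ|² dV over s ≤ 3.3b.
Normalization gives A² = 1/(3·π·b^5).
Substituting u = s/b, A², 4π and the length scale all cancel in the ratio: P = ∫_{0}^{3.3} u^4·e^(-2·u) du / ∫_{0}^{∞} u^4·e^(-2·u) du.
Using ∫ u^4·e^(-2·u) du = -(u^4/2 + u^3 + 3·u^2/2 + 3·u/2 + 3/4)·e^(-2·u), the numerator is ≈ 0.590472 and the denominator is 3/4.
This evaluates to P = 0.78730.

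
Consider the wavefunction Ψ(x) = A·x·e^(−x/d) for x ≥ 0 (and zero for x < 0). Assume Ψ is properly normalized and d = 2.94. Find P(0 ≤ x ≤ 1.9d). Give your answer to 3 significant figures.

|Ψ|² is the probability density, so P = ∫_{0}^{1.9d} |Ψ|² dx.
Since A² = 1/(d^3/4), this is the region integral divided by the full normalization integral.
In terms of u = x/d (A² and the length scale cancel between numerator and denominator), P = [∫_{0}^{1.9} u^2·e^(-2·u) du] / [∫_{0}^{∞} u^2·e^(-2·u) du].
Using ∫ u^2·e^(-2·u) du = -(2·u^2 + 2·u + 1)·e^(-2·u)/4, the numerator is 1/4 - 601·e^(-19/5)/200 and the denominator is 1/4.
This works out to P = 0.7311.

P ≈ 0.731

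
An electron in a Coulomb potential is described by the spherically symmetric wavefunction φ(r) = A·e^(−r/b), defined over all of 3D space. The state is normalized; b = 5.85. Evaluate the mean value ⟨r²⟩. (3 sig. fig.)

⟨r²⟩ = ∫ r^2 |φ|² 4πr² dr over the full domain.
Recall ∫₀^∞ r^m e^(−r/β) dr = m!·β^(m+1), the ratio of the moment integral to the normalization integral gives ⟨r²⟩ = 3·b^2.
With b = 5.85, ⟨r^2⟩ = 102.7.

⟨r^2⟩ ≈ 103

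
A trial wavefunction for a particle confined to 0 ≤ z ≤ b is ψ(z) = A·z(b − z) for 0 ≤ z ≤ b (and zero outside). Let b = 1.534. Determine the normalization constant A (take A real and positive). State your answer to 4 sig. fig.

A ≈ 1.879

Require ∫ |ψ|² dz = 1 over the whole domain.
Expanding the polynomial and integrating term by term, ∫|ψ|² dz = A²·(b^5/30).
So A² = (b^5/30)^(−1).
With b = 1.534: A² = 3.5318 and A = 1.8793.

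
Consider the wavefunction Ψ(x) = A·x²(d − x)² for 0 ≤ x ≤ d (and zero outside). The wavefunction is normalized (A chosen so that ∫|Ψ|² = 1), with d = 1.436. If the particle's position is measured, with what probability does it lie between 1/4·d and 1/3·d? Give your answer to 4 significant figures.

P ≈ 0.09592

|Ψ|² is the probability density, so P = ∫_{1/4·d}^{1/3·d} |Ψ|² dx.
With A² fixed by ∫|Ψ|² = 1, i.e. A² = (d^9/630)^(−1), substitute and integrate.
In terms of u = x/d (A² and the length scale cancel between numerator and denominator), P = [∫_{1/4}^{1/3} u^4·(1 - u)^4 du] / [∫_{0}^{1} u^4·(1 - u)^4 du].
Using ∫ u^4·(1 - u)^4 du = u^5·(70·u^4 - 315·u^3 + 540·u^2 - 420·u + 126)/630, the numerator is ≈ 0.000152252 and the denominator is 1/630.
The result is P = 0.095918.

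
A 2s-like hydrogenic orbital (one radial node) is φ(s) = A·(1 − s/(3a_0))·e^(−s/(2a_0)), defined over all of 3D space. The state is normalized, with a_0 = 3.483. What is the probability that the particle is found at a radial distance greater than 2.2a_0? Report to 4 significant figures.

P ≈ 0.6620

With dV = 4πs²ds, the probability is ∫|φ|² dV over s > 2.2a_0.
A² is fixed by ∫₀^∞ 4πs²|φ|² ds = 1, i.e. A² = (8·π·a_0^3/3)^(−1).
Substituting u = s/a_0, A², 4π and the length scale all cancel in the ratio: P = ∫_{2.2}^{∞} u^2·(1 - u/3)^2·e^(-u) du / ∫_{0}^{∞} u^2·(1 - u/3)^2·e^(-u) du.
An antiderivative of u^2·(1 - u/3)^2·e^(-u) is (-u^4 + 2·u^3 - 3·u^2 - 6·u - 6)·e^(-u)/9; evaluating from 2.2 to ∞ gives ≈ 0.441361, while the full integral is 2/3.
Taking the ratio yields P = 0.66204.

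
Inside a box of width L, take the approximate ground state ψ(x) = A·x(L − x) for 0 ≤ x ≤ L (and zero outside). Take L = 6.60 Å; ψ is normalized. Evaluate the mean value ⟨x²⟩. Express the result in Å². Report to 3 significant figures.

⟨x^2⟩ ≈ 12.4 Å^2

⟨x²⟩ = ∫ x^2 |ψ|² dx over the full domain.
Evaluating both integrals, ⟨x²⟩ = 2·L^2/7.
With L = 6.60, ⟨x^2⟩ = 12.45.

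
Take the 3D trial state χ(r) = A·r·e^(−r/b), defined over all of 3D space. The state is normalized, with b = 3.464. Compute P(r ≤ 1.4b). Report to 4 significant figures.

P = ∫ |χ|² 4πr² dr over r ≤ 1.4b.
The full normalization integral is A²·[3·π·b^5] = 1, fixing A².
Let u = r/b; then A², 4π and the length scale all cancel, so P = ∫_{0}^{1.4} u^4·e^(-2·u) du ÷ ∫_{0}^{∞} u^4·e^(-2·u) du.
Using ∫ u^4·e^(-2·u) du = -(u^4/2 + u^3 + 3·u^2/2 + 3·u/2 + 3/4)·e^(-2·u), the numerator is ≈ 0.114243 and the denominator is 3/4.
Taking the ratio yields P = 0.15232.

P ≈ 0.1523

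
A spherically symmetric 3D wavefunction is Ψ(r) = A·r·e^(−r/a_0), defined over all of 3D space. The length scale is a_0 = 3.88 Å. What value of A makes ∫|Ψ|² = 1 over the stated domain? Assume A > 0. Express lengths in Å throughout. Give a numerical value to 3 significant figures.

A ≈ 0.0110 Å^(-5/2)

Require ∫ |Ψ|² 4πr² dr = 1 over the whole domain.
In 3D with spherical symmetry the volume element is 4πr² dr.
Recall ∫₀^∞ r^m e^(−r/β) dr = m!·β^(m+1), carrying out the integral gives A² · 3·π·a_0^5.
So A² = (3·π·a_0^5)^(−1).
Plugging in a_0 = 3.88 yields A = 0.01098.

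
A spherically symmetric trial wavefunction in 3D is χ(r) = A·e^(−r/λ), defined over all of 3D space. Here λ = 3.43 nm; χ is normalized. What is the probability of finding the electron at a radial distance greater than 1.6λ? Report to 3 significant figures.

P = ∫ |χ|² 4πr² dr over r > 1.6λ.
A² is fixed by ∫₀^∞ 4πr²|χ|² dr = 1, i.e. A² = (π·λ^3)^(−1).
In terms of u = r/λ (A², 4π and the length scale all cancel between numerator and denominator), P = [∫_{1.6}^{∞} u^2·e^(-2·u) du] / [∫_{0}^{∞} u^2·e^(-2·u) du].
Using ∫ u^2·e^(-2·u) du = -(2·u^2 + 2·u + 1)·e^(-2·u)/4, the numerator is 233·e^(-16/5)/100 and the denominator is 1/4.
The region integral divided by the full integral gives P = 0.3799.

P ≈ 0.380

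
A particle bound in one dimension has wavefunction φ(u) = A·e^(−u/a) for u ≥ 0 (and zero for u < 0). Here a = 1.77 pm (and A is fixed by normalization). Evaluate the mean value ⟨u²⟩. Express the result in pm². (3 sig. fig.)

The expectation value is the |φ|²-weighted average of u^2: ∫ u^2|φ|² du.
Evaluating both integrals, ⟨u²⟩ = a^2/2.
Putting a = 1.77 gives 1.566.

⟨u^2⟩ ≈ 1.57 pm^2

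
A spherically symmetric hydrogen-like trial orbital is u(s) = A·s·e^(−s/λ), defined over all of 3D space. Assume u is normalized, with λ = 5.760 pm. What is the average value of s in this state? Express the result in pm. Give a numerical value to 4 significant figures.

⟨s⟩ = ∫ s |u|² 4πs² ds over the full domain.
The ratio of the moment integral to the normalization integral gives ⟨s⟩ = 5·λ/2.
Putting λ = 5.760 gives 14.400.

⟨s⟩ ≈ 14.40 pm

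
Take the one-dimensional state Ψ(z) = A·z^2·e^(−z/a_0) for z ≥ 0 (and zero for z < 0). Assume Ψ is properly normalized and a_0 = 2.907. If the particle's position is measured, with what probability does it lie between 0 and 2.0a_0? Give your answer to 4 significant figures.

P ≈ 0.3712

P = ∫_{0}^{2.0a_0} |Ψ(z)|² dz.
With A² fixed by ∫|Ψ|² = 1, i.e. A² = (3·a_0^5/4)^(−1), substitute and integrate.
Substituting u = z/a_0, A² and the length scale cancel in the ratio: P = ∫_{0}^{2.0} u^4·e^(-2·u) du / ∫_{0}^{∞} u^4·e^(-2·u) du.
Using ∫ u^4·e^(-2·u) du = -(u^4/2 + u^3 + 3·u^2/2 + 3·u/2 + 3/4)·e^(-2·u), the numerator is 3/4 - 103·e^(-4)/4 and the denominator is 3/4.
This works out to P = 0.37116.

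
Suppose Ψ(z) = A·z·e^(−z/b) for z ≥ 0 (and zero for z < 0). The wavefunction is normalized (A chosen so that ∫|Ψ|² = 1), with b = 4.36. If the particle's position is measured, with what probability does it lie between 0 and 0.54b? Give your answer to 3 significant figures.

|Ψ|² is the probability density, so P = ∫_{0}^{0.54b} |Ψ|² dz.
With A² fixed by ∫|Ψ|² = 1, i.e. A² = (b^3/4)^(−1), substitute and integrate.
In terms of u = z/b (A² and the length scale cancel between numerator and denominator), P = [∫_{0}^{0.54} u^2·e^(-2·u) du] / [∫_{0}^{∞} u^2·e^(-2·u) du].
An antiderivative of u^2·e^(-2·u) is -(2·u^2 + 2·u + 1)·e^(-2·u)/4; evaluating from 0 to 0.54 gives 1/4 - 3329·e^(-27/25)/5000, while the full integral is 1/4.
This works out to P = 0.09559.

P ≈ 0.0956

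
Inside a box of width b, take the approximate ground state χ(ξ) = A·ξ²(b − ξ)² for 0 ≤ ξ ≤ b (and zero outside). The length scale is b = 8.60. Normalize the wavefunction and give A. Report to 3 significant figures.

Normalization requires ∫|χ|² dξ = 1, integrated from 0 to b.
Expanding the polynomial and integrating term by term, carrying out the integral gives A² · b^9/630.
Substituting b = 8.60 gives A² = 0.000002448, so A = 0.001565.

A ≈ 0.00156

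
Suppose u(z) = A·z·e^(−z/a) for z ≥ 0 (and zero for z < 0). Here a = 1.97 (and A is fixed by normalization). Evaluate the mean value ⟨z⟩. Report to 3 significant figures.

By definition ⟨z⟩ = ∫ z |u(z)|² dz.
Recall ∫₀^∞ z^m e^(−z/β) dz = m!·β^(m+1), since the A² factors cancel between numerator and denominator, ⟨z⟩ = 3·a/2.
With a = 1.97, ⟨z⟩ = 2.955.

⟨z⟩ ≈ 2.96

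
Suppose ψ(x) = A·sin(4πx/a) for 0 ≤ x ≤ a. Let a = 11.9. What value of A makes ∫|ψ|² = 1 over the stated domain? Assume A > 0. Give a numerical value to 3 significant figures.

A ≈ 0.410

Normalization requires ∫|ψ|² dx = 1, integrated from 0 to a.
Using sin²θ = (1 − cos 2θ)/2, carrying out the integral gives A² · a/2.
Setting this equal to 1 gives A² = 1/(a/2).
Substituting a = 11.9 gives A² = 0.1681, so A = 0.4100.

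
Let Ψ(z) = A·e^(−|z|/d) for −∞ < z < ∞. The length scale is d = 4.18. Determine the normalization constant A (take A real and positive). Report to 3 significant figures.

Normalization requires ∫|Ψ|² dz = 1, integrated from −∞ to ∞.
With ∫₀^∞ z^0 e^(−αz) dz = 0!/α^1, ∫|Ψ|² dz = A²·(d).
Hence A² = 1/[d].
Plugging in d = 4.18 yields A = 0.4891.

A ≈ 0.489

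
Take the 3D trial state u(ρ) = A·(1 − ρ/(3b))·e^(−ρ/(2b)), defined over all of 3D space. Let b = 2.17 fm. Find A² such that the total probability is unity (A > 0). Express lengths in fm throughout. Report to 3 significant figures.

A^2 ≈ 0.0117 fm^(-3)

Require ∫ |u|² 4πρ² dρ = 1 over the whole domain.
The angular integral contributes 4π, leaving ∫₀^∞ ρ²|u|² dρ.
With u = A·(1 − ρ/(3b))·e^(−ρ/(2b)), the integral evaluates to A²·[8·π·b^3/3].
Setting this equal to 1 gives A² = 1/(8·π·b^3/3).
Plugging in b = 2.17 yields A = 0.1081.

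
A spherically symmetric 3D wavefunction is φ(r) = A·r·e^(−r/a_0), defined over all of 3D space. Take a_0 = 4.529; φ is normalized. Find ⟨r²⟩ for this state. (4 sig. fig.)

⟨r^2⟩ ≈ 153.8

⟨r²⟩ = ∫ r^2 |φ|² 4πr² dr over the full domain.
Using ∫₀^∞ rⁿ e^(−αr) dr = n!/αⁿ⁺¹, evaluating both integrals, ⟨r²⟩ = 15·a_0^2/2.
With a_0 = 4.529, ⟨r^2⟩ = 153.84.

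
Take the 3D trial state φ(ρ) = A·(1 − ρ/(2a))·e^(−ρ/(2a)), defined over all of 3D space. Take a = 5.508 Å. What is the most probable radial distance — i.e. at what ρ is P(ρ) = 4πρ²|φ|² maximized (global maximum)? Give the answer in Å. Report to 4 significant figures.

ρ ≈ 28.84 Å

Differentiate P(ρ) = 4πρ²|φ|² with respect to ρ and set to zero.
Solving yields ρ = a·(√(5) + 3).
With a = 5.508, the most probable radial distance is 28.840 Å.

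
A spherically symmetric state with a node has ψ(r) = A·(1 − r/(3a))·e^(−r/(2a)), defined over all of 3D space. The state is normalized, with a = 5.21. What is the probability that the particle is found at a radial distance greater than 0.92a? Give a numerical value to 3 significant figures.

With dV = 4πr²dr, the probability is ∫|ψ|² dV over r > 0.92a.
A² is fixed by ∫₀^∞ 4πr²|ψ|² dr = 1, i.e. A² = (8·π·a^3/3)^(−1).
Substituting u = r/a, A², 4π and the length scale all cancel in the ratio: P = ∫_{0.92}^{∞} u^2·(1 - u/3)^2·e^(-u) du / ∫_{0}^{∞} u^2·(1 - u/3)^2·e^(-u) du.
Using ∫ u^2·(1 - u/3)^2·e^(-u) du = (-u^4 + 2·u^3 - 3·u^2 - 6·u - 6)·e^(-u)/9, the numerator is ≈ 0.58530 and the denominator is 2/3.
Taking the ratio yields P = 0.8780.

P ≈ 0.878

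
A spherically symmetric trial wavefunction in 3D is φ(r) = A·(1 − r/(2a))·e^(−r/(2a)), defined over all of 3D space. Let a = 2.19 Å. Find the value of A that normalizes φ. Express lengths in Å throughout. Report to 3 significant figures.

A ≈ 0.0615 Å^(-3/2)

Normalization requires ∫|φ|² 4πr² dr = 1, integrated from 0 to ∞.
In 3D with spherical symmetry the volume element is 4πr² dr.
Carrying out the integral gives A² · 8·π·a^3.
Hence A² = 1/[8·π·a^3].
With a = 2.19: A² = 0.003788 and A = 0.06155.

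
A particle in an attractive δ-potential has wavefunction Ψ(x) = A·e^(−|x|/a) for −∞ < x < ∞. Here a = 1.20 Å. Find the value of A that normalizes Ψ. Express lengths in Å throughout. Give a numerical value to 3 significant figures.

The normalization condition is ∫|Ψ|² dx = 1 from −∞ to ∞.
∫|Ψ|² dx = A²·(a).
Plugging in a = 1.20 yields A = 0.9129.

A ≈ 0.913 Å^(-1/2)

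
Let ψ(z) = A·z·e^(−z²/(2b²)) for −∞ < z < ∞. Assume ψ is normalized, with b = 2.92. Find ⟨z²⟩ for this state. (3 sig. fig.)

⟨z^2⟩ ≈ 12.8

By definition ⟨z²⟩ = ∫ z^2 |ψ(z)|² dz.
Evaluating both integrals, ⟨z²⟩ = 3·b^2/2.
Putting b = 2.92 gives 12.79.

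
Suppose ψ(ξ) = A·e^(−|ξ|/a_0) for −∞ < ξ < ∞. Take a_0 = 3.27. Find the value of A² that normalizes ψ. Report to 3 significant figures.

Normalization requires ∫|ψ|² dξ = 1, integrated from −∞ to ∞.
With ψ = A·e^(−|ξ|/a_0), the integral evaluates to A²·[a_0].
So A² = (a_0)^(−1).
With a_0 = 3.27: A² = 0.3058 and A = 0.5530.

A^2 ≈ 0.306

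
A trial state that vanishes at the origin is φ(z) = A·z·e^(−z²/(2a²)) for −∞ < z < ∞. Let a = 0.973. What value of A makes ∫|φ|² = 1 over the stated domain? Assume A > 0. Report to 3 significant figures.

A ≈ 1.11

Require ∫ |φ|² dz = 1 over the whole domain.
With ∫_{−∞}^{∞} z^(2m) e^(−αz²) dz = (2m−1)!!·√π / (2^m α^(m+1/2)), the integral (without the A² prefactor) comes out to √(π)·a^3/2.
So A² = (√(π)·a^3/2)^(−1).
With a = 0.973: A² = 1.225 and A = 1.107.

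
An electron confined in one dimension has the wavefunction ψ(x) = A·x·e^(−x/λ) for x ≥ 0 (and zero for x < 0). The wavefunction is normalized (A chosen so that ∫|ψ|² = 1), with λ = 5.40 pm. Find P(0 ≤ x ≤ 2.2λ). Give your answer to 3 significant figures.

P = ∫_{0}^{2.2λ} |ψ(x)|² dx.
Since A² = 1/(λ^3/4), this is the region integral divided by the full normalization integral.
In terms of u = x/λ (A² and the length scale cancel between numerator and denominator), P = [∫_{0}^{2.2} u^2·e^(-2·u) du] / [∫_{0}^{∞} u^2·e^(-2·u) du].
An antiderivative of u^2·e^(-2·u) is -(2·u^2 + 2·u + 1)·e^(-2·u)/4; evaluating from 0 to 2.2 gives 1/4 - 377·e^(-22/5)/100, while the full integral is 1/4.
Evaluating gives P = 0.8149.

P ≈ 0.815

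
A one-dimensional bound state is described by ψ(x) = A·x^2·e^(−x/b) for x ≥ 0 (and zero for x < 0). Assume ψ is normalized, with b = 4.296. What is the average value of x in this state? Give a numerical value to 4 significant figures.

The expectation value is the |ψ|²-weighted average of x: ∫ x|ψ|² dx.
Recall ∫₀^∞ x^m e^(−x/β) dx = m!·β^(m+1), the ratio of the moment integral to the normalization integral gives ⟨x⟩ = 5·b/2.
With b = 4.296, ⟨x⟩ = 10.740.

⟨x⟩ ≈ 10.74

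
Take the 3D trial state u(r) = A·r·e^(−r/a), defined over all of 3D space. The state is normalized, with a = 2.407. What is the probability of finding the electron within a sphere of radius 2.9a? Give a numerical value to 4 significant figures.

P ≈ 0.6873

P = ∫ |u|² 4πr² dr over r ≤ 2.9a.
A² is fixed by ∫₀^∞ 4πr²|u|² dr = 1, i.e. A² = (3·π·a^5)^(−1).
Substituting t = r/a, A², 4π and the length scale all cancel in the ratio: P = ∫_{0}^{2.9} t^4·e^(-2·t) dt / ∫_{0}^{∞} t^4·e^(-2·t) dt.
With ∫ t^4·e^(-2·t) dt = -(t^4/2 + t^3 + 3·t^2/2 + 3·t/2 + 3/4)·e^(-2·t) + C, the region integral is ≈ 0.515461 and the full one is 3/4.
Taking the ratio yields P = 0.68728.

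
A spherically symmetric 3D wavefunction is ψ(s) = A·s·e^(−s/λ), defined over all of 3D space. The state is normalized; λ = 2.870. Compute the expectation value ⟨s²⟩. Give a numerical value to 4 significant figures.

By definition ⟨s²⟩ = ∫ s^2 |ψ(s)|² 4πs² ds.
Recall ∫₀^∞ s^m e^(−s/β) ds = m!·β^(m+1), since the A² factors cancel between numerator and denominator, ⟨s²⟩ = 15·λ^2/2.
Putting λ = 2.870 gives 61.777.

⟨s^2⟩ ≈ 61.78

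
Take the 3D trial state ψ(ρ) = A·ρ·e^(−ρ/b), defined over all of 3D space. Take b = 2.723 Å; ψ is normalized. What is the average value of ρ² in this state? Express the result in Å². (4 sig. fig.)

By definition ⟨ρ²⟩ = ∫ ρ^2 |ψ(ρ)|² 4πρ² dρ.
Using ∫₀^∞ ρⁿ e^(−αρ) dρ = n!/αⁿ⁺¹, the ratio of the moment integral to the normalization integral gives ⟨ρ²⟩ = 15·b^2/2.
With b = 2.723, ⟨ρ^2⟩ = 55.610.

⟨ρ^2⟩ ≈ 55.61 Å^2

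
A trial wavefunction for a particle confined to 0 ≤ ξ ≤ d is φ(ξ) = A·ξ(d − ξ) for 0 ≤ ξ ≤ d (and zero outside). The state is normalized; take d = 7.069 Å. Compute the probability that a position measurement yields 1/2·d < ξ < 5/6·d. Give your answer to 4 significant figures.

The probability is P = ∫ |φ|² dξ over [1/2·d, 5/6·d].
Since A² = 1/(d^5/30), this is the region integral divided by the full normalization integral.
In terms of u = ξ/d (A² and the length scale cancel between numerator and denominator), P = [∫_{1/2}^{5/6} u^2·(1 - u)^2 du] / [∫_{0}^{1} u^2·(1 - u)^2 du].
An antiderivative of u^2·(1 - u)^2 is u^3·(6·u^2 - 15·u + 10)/30; evaluating from 1/2 to 5/6 gives ≈ 0.0154835, while the full integral is 1/30.
The result is P = 301/648.

P ≈ 0.4645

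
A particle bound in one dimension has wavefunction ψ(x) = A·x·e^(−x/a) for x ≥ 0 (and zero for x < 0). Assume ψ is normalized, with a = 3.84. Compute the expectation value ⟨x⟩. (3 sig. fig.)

⟨x⟩ ≈ 5.76

⟨x⟩ = ∫ x |ψ|² dx over the full domain.
With ∫₀^∞ x^3 e^(−αx) dx = 3!/α^4, the ratio of the moment integral to the normalization integral gives ⟨x⟩ = 3·a/2.
Putting a = 3.84 gives 5.760.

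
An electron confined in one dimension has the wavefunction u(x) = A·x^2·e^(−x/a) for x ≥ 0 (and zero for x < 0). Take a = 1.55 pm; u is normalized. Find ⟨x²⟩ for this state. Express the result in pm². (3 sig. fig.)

⟨x^2⟩ ≈ 18.0 pm^2

By definition ⟨x²⟩ = ∫ x^2 |u(x)|² dx.
The ratio of the moment integral to the normalization integral gives ⟨x²⟩ = 15·a^2/2.
Putting a = 1.55 gives 18.02.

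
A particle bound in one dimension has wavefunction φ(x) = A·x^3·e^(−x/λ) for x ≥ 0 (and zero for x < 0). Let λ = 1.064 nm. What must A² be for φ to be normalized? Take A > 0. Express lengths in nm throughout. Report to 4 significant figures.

A^2 ≈ 0.1152 nm^(-7)

We need A² ∫|f|² dx = 1, taking the integral from 0 to ∞.
Recall ∫₀^∞ x^m e^(−x/β) dx = m!·β^(m+1), carrying out the integral gives A² · 45·λ^7/8.
Setting this equal to 1 gives A² = 1/(45·λ^7/8).
Substituting λ = 1.064 gives A² = 0.11516, so A = 0.33935.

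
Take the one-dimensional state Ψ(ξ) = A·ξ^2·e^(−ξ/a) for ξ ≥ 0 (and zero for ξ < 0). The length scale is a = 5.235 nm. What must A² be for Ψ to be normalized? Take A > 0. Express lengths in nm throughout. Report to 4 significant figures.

We need A² ∫|f|² dξ = 1, taking the integral from 0 to ∞.
The integral (without the A² prefactor) comes out to 3·a^5/4.
So A² = (3·a^5/4)^(−1).
Substituting a = 5.235 gives A² = 0.00033912, so A = 0.018415.

A^2 ≈ 0.0003391 nm^(-5)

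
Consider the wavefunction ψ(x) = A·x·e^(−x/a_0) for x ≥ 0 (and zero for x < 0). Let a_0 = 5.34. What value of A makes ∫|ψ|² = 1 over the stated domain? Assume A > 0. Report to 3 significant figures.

We need A² ∫|f|² dx = 1, taking the integral from 0 to ∞.
Recall ∫₀^∞ x^m e^(−x/β) dx = m!·β^(m+1), ∫|ψ|² dx = A²·(a_0^3/4).
Setting this equal to 1 gives A² = 1/(a_0^3/4).
With a_0 = 5.34: A² = 0.02627 and A = 0.1621.

A ≈ 0.162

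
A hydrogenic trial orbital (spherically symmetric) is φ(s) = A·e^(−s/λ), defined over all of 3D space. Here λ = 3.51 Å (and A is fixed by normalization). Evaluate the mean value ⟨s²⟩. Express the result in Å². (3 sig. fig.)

⟨s^2⟩ ≈ 37.0 Å^2

⟨s²⟩ = ∫ s^2 |φ|² 4πs² ds over the full domain.
Using ∫₀^∞ sⁿ e^(−αs) ds = n!/αⁿ⁺¹, since the A² factors cancel between numerator and denominator, ⟨s²⟩ = 3·λ^2.
With λ = 3.51, ⟨s^2⟩ = 36.96.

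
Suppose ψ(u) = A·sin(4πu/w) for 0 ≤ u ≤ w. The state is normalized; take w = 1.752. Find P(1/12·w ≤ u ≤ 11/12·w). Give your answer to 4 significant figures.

The probability is P = ∫ |ψ|² du over [1/12·w, 11/12·w].
With A² fixed by ∫|ψ|² = 1, i.e. A² = (w/2)^(−1), substitute and integrate.
In terms of t = u/w (A² and the length scale cancel between numerator and denominator), P = [∫_{1/12}^{11/12} sin(4·π·t)^2 dt] / [∫_{0}^{1} sin(4·π·t)^2 dt].
Using ∫ sin(4·π·t)^2 dt = t/2 - sin(4·π·t)·cos(4·π·t)/(8·π), the numerator is √(3)/(16·π) + 5/12 and the denominator is 1/2.
Taking the ratio, P = √(3)/(8·π) + 5/6.

P ≈ 0.9022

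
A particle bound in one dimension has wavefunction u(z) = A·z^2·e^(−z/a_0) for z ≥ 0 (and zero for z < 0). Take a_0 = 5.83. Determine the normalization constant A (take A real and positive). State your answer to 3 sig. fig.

Normalization requires ∫|u|² dz = 1, integrated from 0 to ∞.
Using ∫₀^∞ zⁿ e^(−αz) dz = n!/αⁿ⁺¹, with u = A·z^2·e^(−z/a_0), the integral evaluates to A²·[3·a_0^5/4].
Setting this equal to 1 gives A² = 1/(3·a_0^5/4).
Plugging in a_0 = 5.83 yields A = 0.01407.

A ≈ 0.0141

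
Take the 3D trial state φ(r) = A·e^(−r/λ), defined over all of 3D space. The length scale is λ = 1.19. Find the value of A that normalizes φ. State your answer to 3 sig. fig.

Normalization requires ∫|φ|² 4πr² dr = 1, integrated from 0 to ∞.
The angular integral contributes 4π, leaving ∫₀^∞ r²|φ|² dr.
With ∫₀^∞ r^2 e^(−αr) dr = 2!/α^3, with φ = A·e^(−r/λ), the integral evaluates to A²·[π·λ^3].
Plugging in λ = 1.19 yields A = 0.4346.

A ≈ 0.435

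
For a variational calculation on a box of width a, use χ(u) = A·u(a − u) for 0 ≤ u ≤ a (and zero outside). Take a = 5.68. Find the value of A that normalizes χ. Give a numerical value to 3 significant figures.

Normalization requires ∫|χ|² du = 1, integrated from 0 to a.
With χ = A·u(a − u), the integral evaluates to A²·[a^5/30].
So A² = (a^5/30)^(−1).
Substituting a = 5.68 gives A² = 0.005074, so A = 0.07123.

A ≈ 0.0712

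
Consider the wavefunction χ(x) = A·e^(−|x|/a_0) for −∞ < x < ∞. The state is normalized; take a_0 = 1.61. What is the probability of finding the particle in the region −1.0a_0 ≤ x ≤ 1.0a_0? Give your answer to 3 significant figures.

P ≈ 0.865

The probability is P = ∫ |χ|² dx over [−1.0a_0, 1.0a_0].
With A² fixed by ∫|χ|² = 1, i.e. A² = (a_0)^(−1), substitute and integrate.
By symmetry take twice the x ≥ 0 contribution in numerator and denominator; the 2's cancel. In terms of u = x/a_0 (A² and the length scale cancel between numerator and denominator), P = [∫_{0}^{1.0} e^(-2·u) du] / [∫_{0}^{∞} e^(-2·u) du].
With ∫ e^(-2·u) du = -e^(-2·u)/2 + C, the region integral is 1/2 - e^(-2)/2 and the full one is 1/2.
The result is P = 0.8647.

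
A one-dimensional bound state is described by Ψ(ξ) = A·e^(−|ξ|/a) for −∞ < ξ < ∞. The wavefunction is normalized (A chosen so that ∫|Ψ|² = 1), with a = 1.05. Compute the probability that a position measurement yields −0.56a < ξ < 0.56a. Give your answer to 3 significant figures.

P ≈ 0.674

P = ∫_{−0.56a}^{0.56a} |Ψ(ξ)|² dξ.
Since A² = 1/(a), this is the region integral divided by the full normalization integral.
Both integrals are even about ξ = 0, so only the ξ ≥ 0 halves are needed (the factors of 2 cancel). Substituting u = ξ/a, A² and the length scale cancel in the ratio: P = ∫_{0}^{0.56} e^(-2·u) du / ∫_{0}^{∞} e^(-2·u) du.
An antiderivative of e^(-2·u) is -e^(-2·u)/2; evaluating from 0 to 0.56 gives 1/2 - e^(-28/25)/2, while the full integral is 1/2.
The result is P = 0.6737.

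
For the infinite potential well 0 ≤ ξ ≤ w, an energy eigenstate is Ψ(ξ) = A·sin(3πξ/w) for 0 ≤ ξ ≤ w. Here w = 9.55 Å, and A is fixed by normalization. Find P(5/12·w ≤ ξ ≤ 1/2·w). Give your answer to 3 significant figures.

|Ψ|² is the probability density, so P = ∫_{5/12·w}^{1/2·w} |Ψ|² dξ.
The normalization integral ∫|Ψ|²dξ over the whole domain equals w/2·A², and A² cancels in the ratio.
Let u = ξ/w; then A² and the length scale cancel, so P = ∫_{5/12}^{1/2} sin(3·π·u)^2 du ÷ ∫_{0}^{1} sin(3·π·u)^2 du.
With ∫ sin(3·π·u)^2 du = u/2 - sin(6·π·u)/(12·π) + C, the region integral is 1/(12·π) + 1/24 and the full one is 1/2.
The result is P = (2 + π)/(12·π).

P ≈ 0.136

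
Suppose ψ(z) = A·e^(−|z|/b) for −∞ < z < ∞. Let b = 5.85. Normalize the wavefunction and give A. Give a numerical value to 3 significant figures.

A ≈ 0.413

Require ∫ |ψ|² dz = 1 over the whole domain.
∫|ψ|² dz = A²·(b).
Substituting b = 5.85 gives A² = 0.1709, so A = 0.4134.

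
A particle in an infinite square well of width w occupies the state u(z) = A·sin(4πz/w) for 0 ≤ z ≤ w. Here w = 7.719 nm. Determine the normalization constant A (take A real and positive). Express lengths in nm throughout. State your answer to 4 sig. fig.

We need A² ∫|f|² dz = 1, taking the integral from 0 to w.
The integral (without the A² prefactor) comes out to w/2.
So A² = (w/2)^(−1).
With w = 7.719: A² = 0.25910 and A = 0.50902.

A ≈ 0.5090 nm^(-1/2)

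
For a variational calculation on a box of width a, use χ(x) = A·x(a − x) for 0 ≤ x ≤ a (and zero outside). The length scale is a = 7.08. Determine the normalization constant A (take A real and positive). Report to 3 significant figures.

A ≈ 0.0411

Require ∫ |χ|² dx = 1 over the whole domain.
Expanding the polynomial and integrating term by term, ∫|χ|² dx = A²·(a^5/30).
Setting this equal to 1 gives A² = 1/(a^5/30).
Substituting a = 7.08 gives A² = 0.001686, so A = 0.04107.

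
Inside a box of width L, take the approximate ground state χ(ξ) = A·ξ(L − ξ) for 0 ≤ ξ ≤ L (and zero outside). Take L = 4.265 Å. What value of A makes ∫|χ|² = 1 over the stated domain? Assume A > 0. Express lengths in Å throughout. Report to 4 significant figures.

A ≈ 0.1458 Å^(-5/2)

Normalization requires ∫|χ|² dξ = 1, integrated from 0 to L.
With χ = A·ξ(L − ξ), the integral evaluates to A²·[L^5/30].
Setting this equal to 1 gives A² = 1/(L^5/30).
Substituting L = 4.265 gives A² = 0.021258, so A = 0.14580.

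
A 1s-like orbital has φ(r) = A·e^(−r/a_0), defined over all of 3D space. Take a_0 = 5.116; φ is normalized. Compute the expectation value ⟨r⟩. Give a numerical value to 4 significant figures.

⟨r⟩ ≈ 7.674

The expectation value is the |φ|²-weighted average of r: ∫ r|φ|² 4πr² dr.
With ∫₀^∞ r^3 e^(−αr) dr = 3!/α^4, the ratio of the moment integral to the normalization integral gives ⟨r⟩ = 3·a_0/2.
With a_0 = 5.116, ⟨r⟩ = 7.6740.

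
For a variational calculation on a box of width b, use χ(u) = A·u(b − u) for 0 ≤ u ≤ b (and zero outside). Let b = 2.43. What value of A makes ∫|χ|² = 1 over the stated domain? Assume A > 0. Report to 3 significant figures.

Normalization requires ∫|χ|² du = 1, integrated from 0 to b.
Expanding the polynomial and integrating term by term, the integral (without the A² prefactor) comes out to b^5/30.
Setting this equal to 1 gives A² = 1/(b^5/30).
Substituting b = 2.43 gives A² = 0.3541, so A = 0.5950.

A ≈ 0.595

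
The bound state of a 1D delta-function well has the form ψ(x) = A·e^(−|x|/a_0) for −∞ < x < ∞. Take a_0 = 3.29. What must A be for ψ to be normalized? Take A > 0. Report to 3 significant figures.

The normalization condition is ∫|ψ|² dx = 1 from −∞ to ∞.
Recall ∫₀^∞ x^m e^(−x/β) dx = m!·β^(m+1), the integral (without the A² prefactor) comes out to a_0.
Hence A² = 1/[a_0].
Plugging in a_0 = 3.29 yields A = 0.5513.

A ≈ 0.551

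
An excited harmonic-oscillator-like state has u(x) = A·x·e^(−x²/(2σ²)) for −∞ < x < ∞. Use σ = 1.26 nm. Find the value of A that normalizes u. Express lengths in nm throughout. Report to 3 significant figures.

A ≈ 0.751 nm^(-3/2)

We need A² ∫|f|² dx = 1, taking the integral from −∞ to ∞.
Using the Gaussian integral ∫_{−∞}^{∞} e^(−αx²) dx = √(π/α), with u = A·x·e^(−x²/(2σ²)), the integral evaluates to A²·[√(π)·σ^3/2].
Setting this equal to 1 gives A² = 1/(√(π)·σ^3/2).
Plugging in σ = 1.26 yields A = 0.7511.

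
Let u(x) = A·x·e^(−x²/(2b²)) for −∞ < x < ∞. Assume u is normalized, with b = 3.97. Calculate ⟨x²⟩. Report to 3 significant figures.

⟨x^2⟩ ≈ 23.6

The expectation value is the |u|²-weighted average of x^2: ∫ x^2|u|² dx.
Differentiating ∫e^(−αx²) dx = √(π/α) under α to get the higher moments, since the A² factors cancel between numerator and denominator, ⟨x²⟩ = 3·b^2/2.
With b = 3.97, ⟨x^2⟩ = 23.64.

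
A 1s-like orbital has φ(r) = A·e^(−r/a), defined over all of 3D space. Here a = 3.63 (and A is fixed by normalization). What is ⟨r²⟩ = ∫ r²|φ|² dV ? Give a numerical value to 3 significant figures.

⟨r²⟩ = ∫ r^2 |φ|² 4πr² dr over the full domain.
The ratio of the moment integral to the normalization integral gives ⟨r²⟩ = 3·a^2.
Putting a = 3.63 gives 39.53.

⟨r^2⟩ ≈ 39.5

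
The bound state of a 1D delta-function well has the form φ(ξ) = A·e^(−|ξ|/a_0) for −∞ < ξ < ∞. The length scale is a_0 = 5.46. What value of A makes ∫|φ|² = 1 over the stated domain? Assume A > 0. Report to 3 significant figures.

A ≈ 0.428

Normalization requires ∫|φ|² dξ = 1, integrated from −∞ to ∞.
With ∫₀^∞ ξ^0 e^(−αξ) dξ = 0!/α^1, the integral (without the A² prefactor) comes out to a_0.
Setting this equal to 1 gives A² = 1/(a_0).
With a_0 = 5.46: A² = 0.1832 and A = 0.4280.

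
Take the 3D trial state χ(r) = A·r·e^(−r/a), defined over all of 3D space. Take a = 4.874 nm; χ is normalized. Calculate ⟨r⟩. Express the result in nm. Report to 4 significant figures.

⟨r⟩ = ∫ r |χ|² 4πr² dr over the full domain.
Using ∫₀^∞ rⁿ e^(−αr) dr = n!/αⁿ⁺¹, evaluating both integrals, ⟨r⟩ = 5·a/2.
With a = 4.874, ⟨r⟩ = 12.185.

⟨r⟩ ≈ 12.19 nm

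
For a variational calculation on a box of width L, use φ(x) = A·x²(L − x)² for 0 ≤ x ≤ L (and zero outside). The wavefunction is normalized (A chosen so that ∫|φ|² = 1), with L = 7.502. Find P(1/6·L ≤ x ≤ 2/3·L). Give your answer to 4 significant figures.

|φ|² is the probability density, so P = ∫_{1/6·L}^{2/3·L} |φ|² dx.
Since A² = 1/(L^9/630), this is the region integral divided by the full normalization integral.
Let u = x/L; then A² and the length scale cancel, so P = ∫_{1/6}^{2/3} u^4·(1 - u)^4 du ÷ ∫_{0}^{1} u^4·(1 - u)^4 du.
With ∫ u^4·(1 - u)^4 du = u^5·(70·u^4 - 315·u^3 + 540·u^2 - 420·u + 126)/630 + C, the region integral is ≈ 0.00134318 and the full one is 1/630.
Taking the ratio, P = 0.84620.

P ≈ 0.8462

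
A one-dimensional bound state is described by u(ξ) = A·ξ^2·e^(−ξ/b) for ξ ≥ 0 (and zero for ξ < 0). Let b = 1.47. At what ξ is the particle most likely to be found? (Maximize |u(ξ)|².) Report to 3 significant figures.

Differentiate |u(ξ)|² with respect to ξ and set to zero.
This gives ξ = 2·b.
With b = 1.47, the most probable position is 2.940.

ξ ≈ 2.94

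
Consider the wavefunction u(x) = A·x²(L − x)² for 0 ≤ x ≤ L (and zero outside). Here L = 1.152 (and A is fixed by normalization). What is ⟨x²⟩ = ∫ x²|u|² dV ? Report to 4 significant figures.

⟨x^2⟩ ≈ 0.3619

By definition ⟨x²⟩ = ∫ x^2 |u(x)|² dx.
The ratio of the moment integral to the normalization integral gives ⟨x²⟩ = 3·L^2/11.
With L = 1.152, ⟨x^2⟩ = 0.36194.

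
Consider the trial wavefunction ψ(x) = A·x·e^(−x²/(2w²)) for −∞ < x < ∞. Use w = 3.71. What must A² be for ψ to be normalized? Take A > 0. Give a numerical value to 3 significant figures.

Normalization requires ∫|ψ|² dx = 1, integrated from −∞ to ∞.
With ∫_{−∞}^{∞} x^(2m) e^(−αx²) dx = (2m−1)!!·√π / (2^m α^(m+1/2)), the integral (without the A² prefactor) comes out to √(π)·w^3/2.
Hence A² = 1/[√(π)·w^3/2].
Substituting w = 3.71 gives A² = 0.02210, so A = 0.1487.

A^2 ≈ 0.0221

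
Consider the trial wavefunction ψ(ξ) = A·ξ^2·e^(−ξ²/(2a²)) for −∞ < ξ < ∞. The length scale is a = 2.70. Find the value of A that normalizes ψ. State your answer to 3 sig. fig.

Normalization requires ∫|ψ|² dξ = 1, integrated from −∞ to ∞.
The integral (without the A² prefactor) comes out to 3·√(π)·a^5/4.
Setting this equal to 1 gives A² = 1/(3·√(π)·a^5/4).
Substituting a = 2.70 gives A² = 0.005243, so A = 0.07241.

A ≈ 0.0724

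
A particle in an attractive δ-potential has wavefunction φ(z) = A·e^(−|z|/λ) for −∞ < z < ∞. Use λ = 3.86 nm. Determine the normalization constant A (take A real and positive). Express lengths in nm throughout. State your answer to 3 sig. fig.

Require ∫ |φ|² dz = 1 over the whole domain.
With ∫₀^∞ z^0 e^(−αz) dz = 0!/α^1, ∫|φ|² dz = A²·(λ).
Plugging in λ = 3.86 yields A = 0.5090.

A ≈ 0.509 nm^(-1/2)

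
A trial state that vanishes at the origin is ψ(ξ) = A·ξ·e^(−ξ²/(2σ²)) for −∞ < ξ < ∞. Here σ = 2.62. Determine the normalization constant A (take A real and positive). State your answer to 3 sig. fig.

A ≈ 0.250

The normalization condition is ∫|ψ|² dξ = 1 from −∞ to ∞.
Using the Gaussian integral ∫_{−∞}^{∞} e^(−αξ²) dξ = √(π/α), the integral (without the A² prefactor) comes out to √(π)·σ^3/2.
Setting this equal to 1 gives A² = 1/(√(π)·σ^3/2).
Substituting σ = 2.62 gives A² = 0.06274, so A = 0.2505.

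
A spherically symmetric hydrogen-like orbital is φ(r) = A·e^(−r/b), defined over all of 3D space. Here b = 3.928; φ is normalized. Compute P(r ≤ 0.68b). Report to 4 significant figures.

With dV = 4πr²dr, the probability is ∫|φ|² dV over r ≤ 0.68b.
A² is fixed by ∫₀^∞ 4πr²|φ|² dr = 1, i.e. A² = (π·b^3)^(−1).
Let u = r/b; then A², 4π and the length scale all cancel, so P = ∫_{0}^{0.68} u^2·e^(-2·u) du ÷ ∫_{0}^{∞} u^2·e^(-2·u) du.
An antiderivative of u^2·e^(-2·u) is -(2·u^2 + 2·u + 1)·e^(-2·u)/4; evaluating from 0 to 0.68 gives 1/4 - 2053·e^(-34/25)/2500, while the full integral is 1/4.
Taking the ratio yields P = 0.15692.

P ≈ 0.1569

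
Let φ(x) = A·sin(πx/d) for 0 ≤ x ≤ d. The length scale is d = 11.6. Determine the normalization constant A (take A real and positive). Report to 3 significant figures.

Require ∫ |φ|² dx = 1 over the whole domain.
Carrying out the integral gives A² · d/2.
Setting this equal to 1 gives A² = 1/(d/2).
Plugging in d = 11.6 yields A = 0.4152.

A ≈ 0.415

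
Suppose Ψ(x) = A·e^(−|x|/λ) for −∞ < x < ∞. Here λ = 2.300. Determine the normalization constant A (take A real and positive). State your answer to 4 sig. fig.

A ≈ 0.6594

Normalization requires ∫|Ψ|² dx = 1, integrated from −∞ to ∞.
Recall ∫₀^∞ x^m e^(−x/β) dx = m!·β^(m+1), carrying out the integral gives A² · λ.
So A² = (λ)^(−1).
Plugging in λ = 2.300 yields A = 0.65938.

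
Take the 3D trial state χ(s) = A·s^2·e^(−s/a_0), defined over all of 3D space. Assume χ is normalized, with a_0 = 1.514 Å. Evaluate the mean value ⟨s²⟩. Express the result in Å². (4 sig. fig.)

By definition ⟨s²⟩ = ∫ s^2 |χ(s)|² 4πs² ds.
The ratio of the moment integral to the normalization integral gives ⟨s²⟩ = 14·a_0^2.
With a_0 = 1.514, ⟨s^2⟩ = 32.091.

⟨s^2⟩ ≈ 32.09 Å^2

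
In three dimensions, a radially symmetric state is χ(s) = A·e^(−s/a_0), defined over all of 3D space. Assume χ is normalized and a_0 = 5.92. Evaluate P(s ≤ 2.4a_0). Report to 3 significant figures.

P = ∫ |χ|² 4πs² ds over s ≤ 2.4a_0.
Normalization gives A² = 1/(π·a_0^3).
Substituting u = s/a_0, A², 4π and the length scale all cancel in the ratio: P = ∫_{0}^{2.4} u^2·e^(-2·u) du / ∫_{0}^{∞} u^2·e^(-2·u) du.
With ∫ u^2·e^(-2·u) du = -(2·u^2 + 2·u + 1)·e^(-2·u)/4 + C, the region integral is 1/4 - 433·e^(-24/5)/100 and the full one is 1/4.
The region integral divided by the full integral gives P = 0.8575.

P ≈ 0.857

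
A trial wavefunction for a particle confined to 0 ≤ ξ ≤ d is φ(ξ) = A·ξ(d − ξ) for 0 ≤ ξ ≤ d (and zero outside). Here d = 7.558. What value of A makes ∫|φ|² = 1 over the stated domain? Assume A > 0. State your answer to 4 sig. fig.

Require ∫ |φ|² dξ = 1 over the whole domain.
Carrying out the integral gives A² · d^5/30.
Hence A² = 1/[d^5/30].
Substituting d = 7.558 gives A² = 0.0012164, so A = 0.034877.

A ≈ 0.03488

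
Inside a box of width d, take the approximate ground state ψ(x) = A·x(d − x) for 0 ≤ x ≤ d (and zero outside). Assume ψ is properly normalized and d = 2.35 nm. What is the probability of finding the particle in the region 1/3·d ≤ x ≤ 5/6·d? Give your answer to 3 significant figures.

The probability is P = ∫ |ψ|² dx over [1/3·d, 5/6·d].
The normalization integral ∫|ψ|²dx over the whole domain equals d^5/30·A², and A² cancels in the ratio.
In terms of u = x/d (A² and the length scale cancel between numerator and denominator), P = [∫_{1/3}^{5/6} u^2·(1 - u)^2 du] / [∫_{0}^{1} u^2·(1 - u)^2 du].
An antiderivative of u^2·(1 - u)^2 is u^3·(6·u^2 - 15·u + 10)/30; evaluating from 1/3 to 5/6 gives 163/6480, while the full integral is 1/30.
Taking the ratio, P = 163/216.

P ≈ 0.755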